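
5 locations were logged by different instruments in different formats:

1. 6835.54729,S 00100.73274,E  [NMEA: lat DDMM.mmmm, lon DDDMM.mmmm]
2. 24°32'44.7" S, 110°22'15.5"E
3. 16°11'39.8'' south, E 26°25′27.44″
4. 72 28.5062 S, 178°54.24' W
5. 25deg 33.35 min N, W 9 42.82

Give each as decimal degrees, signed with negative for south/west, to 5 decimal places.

Point 1:
  Latitude: split at 2 digits → 68° and 35.54729′; 68 + 35.54729/60 = 68.592455
  hemisphere S, so the sign is −
  Longitude: degrees = first 3 digits = 1, minutes = 0.73274; 1 + 0.73274/60 = 1.012212
  E → positive
Point 2:
  φ: 32′ + 44.7″ = 32.74500′; 24 + 32.74500/60 = 24.545750
  hemisphere S, so the sign is −
  λ: 110 + 22/60 + 15.5/3600 = 110.370972
  E ⇒ keep positive
Point 3:
  Latitude: 16 + 11/60 + 39.8/3600 = 16.194389
  hemisphere S, so the sign is −
  Lon: 25′ + 27.44″ = 25.45733′; 26 + 25.45733/60 = 26.424289
  E ⇒ keep positive
Point 4:
  Latitude: 28.5062′ = 0.475103°; total 72.475103
  hemisphere S, so the sign is −
  λ: 178 + 54.24/60 = 178.904000
  hemisphere W, so the sign is −
Point 5:
  φ: 33.35′ = 0.555833°; total 25.555833
  N ⇒ keep positive
  Lon: 9 + 42.82/60 = 9.713667
  W → negative

1. -68.59245, 1.01221
2. -24.54575, 110.37097
3. -16.19439, 26.42429
4. -72.47510, -178.90400
5. 25.55583, -9.71367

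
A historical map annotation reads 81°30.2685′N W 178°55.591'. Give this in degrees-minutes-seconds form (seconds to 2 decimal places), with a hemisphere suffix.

Lat: 30.26850′ → 30′ and 0.26850 × 60 = 16.1100″
Longitude: fractional minutes 0.59100 × 60 = 35.4600″

81°30′16.11″ N, 178°55′35.46″ W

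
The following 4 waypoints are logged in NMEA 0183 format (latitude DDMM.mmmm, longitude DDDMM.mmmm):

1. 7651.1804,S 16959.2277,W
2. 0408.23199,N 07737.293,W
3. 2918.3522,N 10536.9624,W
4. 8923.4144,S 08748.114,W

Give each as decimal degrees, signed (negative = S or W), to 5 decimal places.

Point 1:
  Latitude: split at 2 digits → 76° and 51.1804′; 76 + 51.1804/60 = 76.853007
  S → negative
  Lon: degrees = first 3 digits = 169, minutes = 59.2277; 169 + 59.2277/60 = 169.987128
  W → negative
Point 2:
  Latitude: split at 2 digits → 04° and 8.23199′; 4 + 8.23199/60 = 4.137200
  N ⇒ keep positive
  λ: split at 3 digits → 077° and 37.293′; 77 + 37.293/60 = 77.621550
  W → negative
Point 3:
  φ: split at 2 digits → 29° and 18.3522′; 29 + 18.3522/60 = 29.305870
  N → positive
  Lon: degrees = first 3 digits = 105, minutes = 36.9624; 105 + 36.9624/60 = 105.616040
  W ⇒ negate
Point 4:
  Latitude: split at 2 digits → 89° and 23.4144′; 89 + 23.4144/60 = 89.390240
  hemisphere S, so the sign is −
  λ: split at 3 digits → 087° and 48.114′; 87 + 48.114/60 = 87.801900
  W ⇒ negate

1. -76.85301, -169.98713
2. 4.13720, -77.62155
3. 29.30587, -105.61604
4. -89.39024, -87.80190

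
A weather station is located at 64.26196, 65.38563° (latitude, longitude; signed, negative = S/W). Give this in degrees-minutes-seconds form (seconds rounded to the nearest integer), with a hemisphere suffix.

φ: 0.261960 × 60 = 15.71760′ → 15′, remainder × 60 = 43.06″
Lon: whole degrees 65; 23.13780′ → 23′ and 8.27″

64°15′43″ N, 65°23′8″ E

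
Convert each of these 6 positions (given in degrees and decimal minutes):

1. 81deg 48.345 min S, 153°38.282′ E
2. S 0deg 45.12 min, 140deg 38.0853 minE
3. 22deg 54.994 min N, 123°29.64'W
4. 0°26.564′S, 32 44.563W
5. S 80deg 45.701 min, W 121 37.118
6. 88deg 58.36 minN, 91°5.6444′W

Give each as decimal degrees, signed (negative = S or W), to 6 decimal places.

1. -81.805750, 153.638033
2. -0.752000, 140.634755
3. 22.916567, -123.494000
4. -0.442733, -32.742717
5. -80.761683, -121.618633
6. 88.972667, -91.094073

Point 1:
  Lat: 48.345′ = 0.805750°; total 81.8057500
  S → negative
  Longitude: 38.282′ = 0.638033°; total 153.6380333
  E → positive
Point 2:
  Latitude: 45.12′ = 0.752000°; total 0.7520000
  S → negative
  λ: 140 + 38.0853/60 = 140.6347550
  E → positive
Point 3:
  Latitude: 54.994′ = 0.916567°; total 22.9165667
  N ⇒ keep positive
  Longitude: 123 + 29.64/60 = 123.4940000
  W → negative
Point 4:
  Lat: 0 + 26.564/60 = 0.4427333
  S ⇒ negate
  Longitude: 32 + 44.563/60 = 32.7427167
  W → negative
Point 5:
  Latitude: 80 + 45.701/60 = 80.7616833
  S → negative
  λ: 121 + 37.118/60 = 121.6186333
  hemisphere W, so the sign is −
Point 6:
  Latitude: 88 + 58.36/60 = 88.9726667
  N ⇒ keep positive
  Longitude: 91 + 5.6444/60 = 91.0940733
  W → negative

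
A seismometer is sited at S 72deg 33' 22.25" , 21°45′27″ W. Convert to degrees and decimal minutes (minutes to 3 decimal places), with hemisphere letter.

Latitude: 33 + 22.25/60 = 33.37083′
Lon: 45 + 27/60 = 45.45000′

72° 33.371′ S, 21° 45.450′ W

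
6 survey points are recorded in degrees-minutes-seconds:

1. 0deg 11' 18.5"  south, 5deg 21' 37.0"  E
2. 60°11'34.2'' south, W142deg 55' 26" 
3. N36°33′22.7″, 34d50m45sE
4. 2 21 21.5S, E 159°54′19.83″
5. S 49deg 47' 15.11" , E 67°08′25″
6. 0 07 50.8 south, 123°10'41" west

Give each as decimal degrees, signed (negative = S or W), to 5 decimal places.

1. -0.18847, 5.36028
2. -60.19283, -142.92389
3. 36.55631, 34.84583
4. -2.35597, 159.90551
5. -49.78753, 67.14028
6. -0.13078, -123.17806

Point 1:
  φ: 0° + 11/60 + 18.5/3600 = 0 + 0.183333 + 0.005139 = 0.188472
  hemisphere S, so the sign is −
  Longitude: 5 + 21/60 + 37/3600 = 5.360278
  E ⇒ keep positive
Point 2:
  Lat: 60° + 11/60 + 34.2/3600 = 60 + 0.183333 + 0.009500 = 60.192833
  hemisphere S, so the sign is −
  λ: 142 + 55/60 + 26/3600 = 142.923889
  hemisphere W, so the sign is −
Point 3:
  Latitude: 33′ + 22.7″ = 33.37833′; 36 + 33.37833/60 = 36.556306
  N ⇒ keep positive
  Longitude: 50′ + 45″ = 50.75000′; 34 + 50.75000/60 = 34.845833
  E → positive
Point 4:
  φ: 21′ + 21.5″ = 21.35833′; 2 + 21.35833/60 = 2.355972
  S → negative
  Longitude: 54′ + 19.83″ = 54.33050′; 159 + 54.33050/60 = 159.905508
  E ⇒ keep positive
Point 5:
  Latitude: 47′ + 15.11″ = 47.25183′; 49 + 47.25183/60 = 49.787531
  S → negative
  Longitude: 67 + 8/60 + 25/3600 = 67.140278
  E ⇒ keep positive
Point 6:
  φ: 7′ + 50.8″ = 7.84667′; 0 + 7.84667/60 = 0.130778
  hemisphere S, so the sign is −
  Longitude: 123° + 10/60 + 41/3600 = 123 + 0.166667 + 0.011389 = 123.178056
  hemisphere W, so the sign is −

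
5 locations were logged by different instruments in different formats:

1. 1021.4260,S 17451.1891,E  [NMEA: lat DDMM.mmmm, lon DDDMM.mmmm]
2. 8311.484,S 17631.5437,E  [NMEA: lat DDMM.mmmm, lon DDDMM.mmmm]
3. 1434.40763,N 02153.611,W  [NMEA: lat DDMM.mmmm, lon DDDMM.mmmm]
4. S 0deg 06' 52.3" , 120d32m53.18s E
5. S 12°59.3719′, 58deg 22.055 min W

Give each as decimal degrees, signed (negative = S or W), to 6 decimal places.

Point 1:
  Latitude: split at 2 digits → 10° and 21.426′; 10 + 21.426/60 = 10.3571000
  S ⇒ negate
  λ: split at 3 digits → 174° and 51.1891′; 174 + 51.1891/60 = 174.8531517
  E ⇒ keep positive
Point 2:
  φ: degrees = first 2 digits = 83, minutes = 11.484; 83 + 11.484/60 = 83.1914000
  S ⇒ negate
  Longitude: degrees = first 3 digits = 176, minutes = 31.5437; 176 + 31.5437/60 = 176.5257283
  E → positive
Point 3:
  Latitude: degrees = first 2 digits = 14, minutes = 34.40763; 14 + 34.40763/60 = 14.5734605
  N ⇒ keep positive
  Longitude: split at 3 digits → 021° and 53.611′; 21 + 53.611/60 = 21.8935167
  hemisphere W, so the sign is −
Point 4:
  φ: 0° + 6/60 + 52.3/3600 = 0 + 0.100000 + 0.014528 = 0.1145278
  S → negative
  Lon: 120° + 32/60 + 53.18/3600 = 120 + 0.533333 + 0.014772 = 120.5481056
  E → positive
Point 5:
  Latitude: 12 + 59.3719/60 = 12.9895317
  S ⇒ negate
  λ: 58 + 22.055/60 = 58.3675833
  hemisphere W, so the sign is −

1. -10.357100, 174.853152
2. -83.191400, 176.525728
3. 14.573461, -21.893517
4. -0.114528, 120.548106
5. -12.989532, -58.367583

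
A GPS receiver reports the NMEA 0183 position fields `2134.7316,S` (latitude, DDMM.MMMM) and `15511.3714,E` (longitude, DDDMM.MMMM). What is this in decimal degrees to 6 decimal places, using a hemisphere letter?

Lat: degrees = first 2 digits = 21, minutes = 34.7316; 21 + 34.7316/60 = 21.5788600
Longitude: degrees = first 3 digits = 155, minutes = 11.3714; 155 + 11.3714/60 = 155.1895233

21.578860° S, 155.189523° E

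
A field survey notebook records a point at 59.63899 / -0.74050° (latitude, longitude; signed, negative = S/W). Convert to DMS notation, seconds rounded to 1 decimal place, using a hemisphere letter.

φ: 0.638990° → 38.33940′; 0.33940 × 60 = 20.364″
Longitude is negative → W; |value| = 0.740500
Longitude: whole degrees 0; 44.43000′ → 44′ and 25.800″

59°38′20.4″ N, 0°44′25.8″ W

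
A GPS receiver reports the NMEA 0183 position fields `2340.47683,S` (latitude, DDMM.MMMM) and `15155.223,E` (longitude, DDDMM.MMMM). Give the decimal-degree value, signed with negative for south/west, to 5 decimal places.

-23.67461, 151.92038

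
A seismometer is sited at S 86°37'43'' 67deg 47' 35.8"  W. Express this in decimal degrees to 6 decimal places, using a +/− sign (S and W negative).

φ: 37′ + 43″ = 37.71667′; 86 + 37.71667/60 = 86.6286111
S → negative
Longitude: 47′ + 35.8″ = 47.59667′; 67 + 47.59667/60 = 67.7932778
W → negative

-86.628611, -67.793278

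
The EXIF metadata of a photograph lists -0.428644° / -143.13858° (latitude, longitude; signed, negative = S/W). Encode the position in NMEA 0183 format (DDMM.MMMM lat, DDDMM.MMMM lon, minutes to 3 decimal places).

Latitude is negative → S; |value| = 0.428644
Latitude: 0° + 0.428644 × 60 = 0° 25.71864′
Longitude is negative → W; |value| = 143.138580
Longitude: fractional part 0.138580 → 8.31480 minutes

0025.719,S / 14308.315,W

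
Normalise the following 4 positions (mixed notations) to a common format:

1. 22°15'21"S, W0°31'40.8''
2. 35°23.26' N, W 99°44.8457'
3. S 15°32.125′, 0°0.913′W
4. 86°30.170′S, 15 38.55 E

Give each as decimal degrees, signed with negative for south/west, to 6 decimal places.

Point 1:
  Latitude: 22 + 15/60 + 21/3600 = 22.2558333
  S ⇒ negate
  Longitude: 0 + 31/60 + 40.8/3600 = 0.5280000
  hemisphere W, so the sign is −
Point 2:
  Latitude: 23.26′ = 0.387667°; total 35.3876667
  N ⇒ keep positive
  Lon: 44.8457′ = 0.747428°; total 99.7474283
  W ⇒ negate
Point 3:
  Lat: 15 + 32.125/60 = 15.5354167
  S → negative
  Lon: 0.913′ = 0.015217°; total 0.0152167
  W → negative
Point 4:
  Latitude: 86 + 30.17/60 = 86.5028333
  hemisphere S, so the sign is −
  λ: 15 + 38.55/60 = 15.6425000
  E ⇒ keep positive

1. -22.255833, -0.528000
2. 35.387667, -99.747428
3. -15.535417, -0.015217
4. -86.502833, 15.642500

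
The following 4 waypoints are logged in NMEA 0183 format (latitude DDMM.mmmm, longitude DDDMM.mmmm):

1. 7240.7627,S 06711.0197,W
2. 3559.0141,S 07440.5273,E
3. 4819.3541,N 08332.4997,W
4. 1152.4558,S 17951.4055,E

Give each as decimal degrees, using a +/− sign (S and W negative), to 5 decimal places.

Point 1:
  Lat: degrees = first 2 digits = 72, minutes = 40.7627; 72 + 40.7627/60 = 72.679378
  S → negative
  λ: degrees = first 3 digits = 67, minutes = 11.0197; 67 + 11.0197/60 = 67.183662
  W → negative
Point 2:
  Lat: degrees = first 2 digits = 35, minutes = 59.0141; 35 + 59.0141/60 = 35.983568
  S → negative
  Longitude: split at 3 digits → 074° and 40.5273′; 74 + 40.5273/60 = 74.675455
  E ⇒ keep positive
Point 3:
  Latitude: degrees = first 2 digits = 48, minutes = 19.3541; 48 + 19.3541/60 = 48.322568
  N ⇒ keep positive
  Longitude: degrees = first 3 digits = 83, minutes = 32.4997; 83 + 32.4997/60 = 83.541662
  W → negative
Point 4:
  φ: split at 2 digits → 11° and 52.4558′; 11 + 52.4558/60 = 11.874263
  S ⇒ negate
  λ: split at 3 digits → 179° and 51.4055′; 179 + 51.4055/60 = 179.856758
  E → positive

1. -72.67938, -67.18366
2. -35.98357, 74.67546
3. 48.32257, -83.54166
4. -11.87426, 179.85676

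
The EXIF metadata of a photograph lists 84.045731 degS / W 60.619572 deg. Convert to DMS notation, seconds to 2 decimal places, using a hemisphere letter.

84°02′44.63″ S, 60°37′10.46″ W

φ: 0.045731° → 2.74386′; 0.74386 × 60 = 44.6316″
λ: whole degrees 60; 37.17432′ → 37′ and 10.4592″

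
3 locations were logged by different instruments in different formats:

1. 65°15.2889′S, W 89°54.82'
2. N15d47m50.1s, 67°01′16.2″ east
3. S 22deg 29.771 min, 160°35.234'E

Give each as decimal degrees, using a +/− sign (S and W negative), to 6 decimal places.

Point 1:
  Latitude: 65 + 15.2889/60 = 65.2548150
  hemisphere S, so the sign is −
  λ: 54.82′ = 0.913667°; total 89.9136667
  hemisphere W, so the sign is −
Point 2:
  Lat: 15 + 47/60 + 50.1/3600 = 15.7972500
  N ⇒ keep positive
  λ: 67 + 1/60 + 16.2/3600 = 67.0211667
  E → positive
Point 3:
  Lat: 22 + 29.771/60 = 22.4961833
  S → negative
  Lon: 160 + 35.234/60 = 160.5872333
  E → positive

1. -65.254815, -89.913667
2. 15.797250, 67.021167
3. -22.496183, 160.587233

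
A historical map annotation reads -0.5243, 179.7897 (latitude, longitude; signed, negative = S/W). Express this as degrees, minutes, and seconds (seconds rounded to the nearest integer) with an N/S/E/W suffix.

Latitude is negative → S; |value| = 0.524300
Lat: whole degrees 0; 31.45800′ → 31′ and 27.48″
Lon: whole degrees 179; 47.38200′ → 47′ and 22.92″

0°31′27″ S, 179°47′23″ E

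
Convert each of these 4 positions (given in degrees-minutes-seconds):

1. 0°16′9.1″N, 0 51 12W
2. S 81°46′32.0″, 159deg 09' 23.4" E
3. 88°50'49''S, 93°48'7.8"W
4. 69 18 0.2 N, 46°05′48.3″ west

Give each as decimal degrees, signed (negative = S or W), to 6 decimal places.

1. 0.269194, -0.853333
2. -81.775556, 159.156500
3. -88.846944, -93.802167
4. 69.300056, -46.096750

Point 1:
  Latitude: 16′ + 9.1″ = 16.15167′; 0 + 16.15167/60 = 0.2691944
  N ⇒ keep positive
  Lon: 0° + 51/60 + 12/3600 = 0 + 0.850000 + 0.003333 = 0.8533333
  W ⇒ negate
Point 2:
  Lat: 46′ + 32″ = 46.53333′; 81 + 46.53333/60 = 81.7755556
  hemisphere S, so the sign is −
  Lon: 159 + 9/60 + 23.4/3600 = 159.1565000
  E ⇒ keep positive
Point 3:
  Latitude: 50′ + 49″ = 50.81667′; 88 + 50.81667/60 = 88.8469444
  S → negative
  λ: 48′ + 7.8″ = 48.13000′; 93 + 48.13000/60 = 93.8021667
  W ⇒ negate
Point 4:
  φ: 69° + 18/60 + 0.2/3600 = 69 + 0.300000 + 0.000056 = 69.3000556
  N → positive
  λ: 5′ + 48.3″ = 5.80500′; 46 + 5.80500/60 = 46.0967500
  W → negative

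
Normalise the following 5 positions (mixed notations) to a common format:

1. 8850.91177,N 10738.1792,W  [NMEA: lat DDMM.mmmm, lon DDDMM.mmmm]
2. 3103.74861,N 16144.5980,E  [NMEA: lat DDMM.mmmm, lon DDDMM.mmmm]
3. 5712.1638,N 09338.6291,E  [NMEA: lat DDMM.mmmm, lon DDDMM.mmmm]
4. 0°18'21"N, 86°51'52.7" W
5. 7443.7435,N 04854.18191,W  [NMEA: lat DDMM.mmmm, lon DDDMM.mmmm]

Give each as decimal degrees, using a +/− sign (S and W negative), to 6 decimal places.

Point 1:
  Latitude: split at 2 digits → 88° and 50.91177′; 88 + 50.91177/60 = 88.8485295
  N ⇒ keep positive
  λ: degrees = first 3 digits = 107, minutes = 38.1792; 107 + 38.1792/60 = 107.6363200
  W ⇒ negate
Point 2:
  Latitude: split at 2 digits → 31° and 3.74861′; 31 + 3.74861/60 = 31.0624768
  N → positive
  Longitude: degrees = first 3 digits = 161, minutes = 44.598; 161 + 44.598/60 = 161.7433000
  E ⇒ keep positive
Point 3:
  Latitude: split at 2 digits → 57° and 12.1638′; 57 + 12.1638/60 = 57.2027300
  N ⇒ keep positive
  Lon: degrees = first 3 digits = 93, minutes = 38.6291; 93 + 38.6291/60 = 93.6438183
  E ⇒ keep positive
Point 4:
  φ: 0° + 18/60 + 21/3600 = 0 + 0.300000 + 0.005833 = 0.3058333
  N → positive
  Longitude: 86° + 51/60 + 52.7/3600 = 86 + 0.850000 + 0.014639 = 86.8646389
  W → negative
Point 5:
  Lat: degrees = first 2 digits = 74, minutes = 43.7435; 74 + 43.7435/60 = 74.7290583
  N ⇒ keep positive
  Lon: degrees = first 3 digits = 48, minutes = 54.18191; 48 + 54.18191/60 = 48.9030318
  hemisphere W, so the sign is −

1. 88.848530, -107.636320
2. 31.062477, 161.743300
3. 57.202730, 93.643818
4. 0.305833, -86.864639
5. 74.729058, -48.903032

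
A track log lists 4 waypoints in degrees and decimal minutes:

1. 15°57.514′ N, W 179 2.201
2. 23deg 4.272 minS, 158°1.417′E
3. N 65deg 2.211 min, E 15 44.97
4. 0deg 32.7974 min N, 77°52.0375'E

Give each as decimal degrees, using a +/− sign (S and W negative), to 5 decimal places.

Point 1:
  Lat: 15 + 57.514/60 = 15.958567
  N ⇒ keep positive
  λ: 179 + 2.201/60 = 179.036683
  W ⇒ negate
Point 2:
  φ: 23 + 4.272/60 = 23.071200
  S ⇒ negate
  Lon: 1.417′ = 0.023617°; total 158.023617
  E → positive
Point 3:
  φ: 2.211′ = 0.036850°; total 65.036850
  N → positive
  λ: 44.97′ = 0.749500°; total 15.749500
  E ⇒ keep positive
Point 4:
  Lat: 32.7974′ = 0.546623°; total 0.546623
  N → positive
  λ: 52.0375′ = 0.867292°; total 77.867292
  E ⇒ keep positive

1. 15.95857, -179.03668
2. -23.07120, 158.02362
3. 65.03685, 15.74950
4. 0.54662, 77.86729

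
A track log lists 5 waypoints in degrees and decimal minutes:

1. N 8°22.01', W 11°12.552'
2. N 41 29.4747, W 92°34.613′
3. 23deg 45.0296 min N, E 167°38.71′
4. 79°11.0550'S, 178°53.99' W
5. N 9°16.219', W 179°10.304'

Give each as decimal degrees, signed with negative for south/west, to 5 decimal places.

1. 8.36683, -11.20920
2. 41.49125, -92.57688
3. 23.75049, 167.64517
4. -79.18425, -178.89983
5. 9.27032, -179.17173

Point 1:
  Latitude: 22.01′ = 0.366833°; total 8.366833
  N → positive
  λ: 12.552′ = 0.209200°; total 11.209200
  hemisphere W, so the sign is −
Point 2:
  Lat: 29.4747′ = 0.491245°; total 41.491245
  N ⇒ keep positive
  λ: 92 + 34.613/60 = 92.576883
  hemisphere W, so the sign is −
Point 3:
  Latitude: 45.0296′ = 0.750493°; total 23.750493
  N ⇒ keep positive
  λ: 167 + 38.71/60 = 167.645167
  E → positive
Point 4:
  φ: 11.055′ = 0.184250°; total 79.184250
  S → negative
  Lon: 53.99′ = 0.899833°; total 178.899833
  W → negative
Point 5:
  φ: 16.219′ = 0.270317°; total 9.270317
  N ⇒ keep positive
  Longitude: 179 + 10.304/60 = 179.171733
  hemisphere W, so the sign is −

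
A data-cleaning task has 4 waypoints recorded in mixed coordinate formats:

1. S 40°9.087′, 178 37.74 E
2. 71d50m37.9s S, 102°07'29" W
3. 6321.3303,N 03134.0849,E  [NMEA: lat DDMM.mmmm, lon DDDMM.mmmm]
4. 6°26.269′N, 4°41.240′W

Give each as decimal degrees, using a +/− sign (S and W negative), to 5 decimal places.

1. -40.15145, 178.62900
2. -71.84386, -102.12472
3. 63.35551, 31.56808
4. 6.43782, -4.68733

Point 1:
  Lat: 9.087′ = 0.151450°; total 40.151450
  hemisphere S, so the sign is −
  λ: 178 + 37.74/60 = 178.629000
  E → positive
Point 2:
  Lat: 50′ + 37.9″ = 50.63167′; 71 + 50.63167/60 = 71.843861
  S → negative
  Longitude: 102° + 7/60 + 29/3600 = 102 + 0.116667 + 0.008056 = 102.124722
  hemisphere W, so the sign is −
Point 3:
  Latitude: split at 2 digits → 63° and 21.3303′; 63 + 21.3303/60 = 63.355505
  N ⇒ keep positive
  λ: degrees = first 3 digits = 31, minutes = 34.0849; 31 + 34.0849/60 = 31.568082
  E → positive
Point 4:
  φ: 6 + 26.269/60 = 6.437817
  N → positive
  Longitude: 41.24′ = 0.687333°; total 4.687333
  W ⇒ negate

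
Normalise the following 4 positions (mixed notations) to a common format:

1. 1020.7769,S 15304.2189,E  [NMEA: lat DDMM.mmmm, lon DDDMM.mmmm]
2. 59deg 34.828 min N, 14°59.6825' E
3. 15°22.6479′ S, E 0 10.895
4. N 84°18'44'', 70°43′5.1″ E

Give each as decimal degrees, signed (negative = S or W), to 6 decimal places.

1. -10.346282, 153.070315
2. 59.580467, 14.994708
3. -15.377465, 0.181583
4. 84.312222, 70.718083

Point 1:
  Latitude: degrees = first 2 digits = 10, minutes = 20.7769; 10 + 20.7769/60 = 10.3462817
  S ⇒ negate
  Longitude: split at 3 digits → 153° and 4.2189′; 153 + 4.2189/60 = 153.0703150
  E ⇒ keep positive
Point 2:
  Latitude: 34.828′ = 0.580467°; total 59.5804667
  N → positive
  Lon: 59.6825′ = 0.994708°; total 14.9947083
  E ⇒ keep positive
Point 3:
  Lat: 22.6479′ = 0.377465°; total 15.3774650
  S → negative
  λ: 0 + 10.895/60 = 0.1815833
  E → positive
Point 4:
  Lat: 84° + 18/60 + 44/3600 = 84 + 0.300000 + 0.012222 = 84.3122222
  N ⇒ keep positive
  λ: 70 + 43/60 + 5.1/3600 = 70.7180833
  E → positive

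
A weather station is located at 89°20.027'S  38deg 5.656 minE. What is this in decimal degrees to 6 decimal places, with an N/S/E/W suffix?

89.333783° S, 38.094267° E

Latitude: 89 + 20.027/60 = 89.3337833
Lon: 38 + 5.656/60 = 38.0942667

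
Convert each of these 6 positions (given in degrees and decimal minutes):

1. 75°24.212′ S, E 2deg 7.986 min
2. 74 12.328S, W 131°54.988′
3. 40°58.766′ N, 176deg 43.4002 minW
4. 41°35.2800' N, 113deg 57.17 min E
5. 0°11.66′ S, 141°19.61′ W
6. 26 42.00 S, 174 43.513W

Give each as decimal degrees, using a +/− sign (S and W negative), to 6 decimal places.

Point 1:
  Latitude: 24.212′ = 0.403533°; total 75.4035333
  hemisphere S, so the sign is −
  Lon: 2 + 7.986/60 = 2.1331000
  E ⇒ keep positive
Point 2:
  φ: 12.328′ = 0.205467°; total 74.2054667
  hemisphere S, so the sign is −
  Longitude: 131 + 54.988/60 = 131.9164667
  hemisphere W, so the sign is −
Point 3:
  φ: 40 + 58.766/60 = 40.9794333
  N → positive
  Lon: 176 + 43.4002/60 = 176.7233367
  W → negative
Point 4:
  Latitude: 41 + 35.28/60 = 41.5880000
  N → positive
  λ: 113 + 57.17/60 = 113.9528333
  E ⇒ keep positive
Point 5:
  Latitude: 11.66′ = 0.194333°; total 0.1943333
  S ⇒ negate
  λ: 141 + 19.61/60 = 141.3268333
  W ⇒ negate
Point 6:
  Latitude: 42′ = 0.700000°; total 26.7000000
  S ⇒ negate
  λ: 43.513′ = 0.725217°; total 174.7252167
  W → negative

1. -75.403533, 2.133100
2. -74.205467, -131.916467
3. 40.979433, -176.723337
4. 41.588000, 113.952833
5. -0.194333, -141.326833
6. -26.700000, -174.725217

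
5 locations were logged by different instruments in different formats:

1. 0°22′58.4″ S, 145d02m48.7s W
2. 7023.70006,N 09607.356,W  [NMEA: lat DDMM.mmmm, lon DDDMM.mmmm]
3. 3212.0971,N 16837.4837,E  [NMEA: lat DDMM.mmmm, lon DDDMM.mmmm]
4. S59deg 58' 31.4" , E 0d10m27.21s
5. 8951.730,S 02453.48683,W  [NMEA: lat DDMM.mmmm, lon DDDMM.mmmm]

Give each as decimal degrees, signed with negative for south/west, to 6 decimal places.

1. -0.382889, -145.046861
2. 70.395001, -96.122600
3. 32.201618, 168.624728
4. -59.975389, 0.174225
5. -89.862167, -24.891447

Point 1:
  φ: 22′ + 58.4″ = 22.97333′; 0 + 22.97333/60 = 0.3828889
  hemisphere S, so the sign is −
  Lon: 145° + 2/60 + 48.7/3600 = 145 + 0.033333 + 0.013528 = 145.0468611
  hemisphere W, so the sign is −
Point 2:
  φ: degrees = first 2 digits = 70, minutes = 23.70006; 70 + 23.70006/60 = 70.3950010
  N ⇒ keep positive
  Lon: split at 3 digits → 096° and 7.356′; 96 + 7.356/60 = 96.1226000
  W → negative
Point 3:
  Latitude: degrees = first 2 digits = 32, minutes = 12.0971; 32 + 12.0971/60 = 32.2016183
  N ⇒ keep positive
  Lon: degrees = first 3 digits = 168, minutes = 37.4837; 168 + 37.4837/60 = 168.6247283
  E → positive
Point 4:
  Latitude: 59° + 58/60 + 31.4/3600 = 59 + 0.966667 + 0.008722 = 59.9753889
  hemisphere S, so the sign is −
  λ: 0° + 10/60 + 27.21/3600 = 0 + 0.166667 + 0.007558 = 0.1742250
  E → positive
Point 5:
  Lat: split at 2 digits → 89° and 51.73′; 89 + 51.73/60 = 89.8621667
  S ⇒ negate
  Lon: degrees = first 3 digits = 24, minutes = 53.48683; 24 + 53.48683/60 = 24.8914472
  W ⇒ negate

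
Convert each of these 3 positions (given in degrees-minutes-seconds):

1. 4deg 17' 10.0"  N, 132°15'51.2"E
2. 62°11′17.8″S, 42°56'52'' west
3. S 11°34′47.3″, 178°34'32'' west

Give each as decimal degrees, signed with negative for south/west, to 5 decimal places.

1. 4.28611, 132.26422
2. -62.18828, -42.94778
3. -11.57981, -178.57556

Point 1:
  φ: 4° + 17/60 + 10/3600 = 4 + 0.283333 + 0.002778 = 4.286111
  N → positive
  Lon: 15′ + 51.2″ = 15.85333′; 132 + 15.85333/60 = 132.264222
  E → positive
Point 2:
  Lat: 11′ + 17.8″ = 11.29667′; 62 + 11.29667/60 = 62.188278
  hemisphere S, so the sign is −
  Lon: 42° + 56/60 + 52/3600 = 42 + 0.933333 + 0.014444 = 42.947778
  W ⇒ negate
Point 3:
  φ: 11° + 34/60 + 47.3/3600 = 11 + 0.566667 + 0.013139 = 11.579806
  S ⇒ negate
  λ: 34′ + 32″ = 34.53333′; 178 + 34.53333/60 = 178.575556
  W → negative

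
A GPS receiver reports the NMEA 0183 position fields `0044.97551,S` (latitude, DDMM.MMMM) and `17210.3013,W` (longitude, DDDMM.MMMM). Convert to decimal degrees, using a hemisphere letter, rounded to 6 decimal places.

0.749592° S, 172.171688° W

Latitude: split at 2 digits → 00° and 44.97551′; 0 + 44.97551/60 = 0.7495918
λ: degrees = first 3 digits = 172, minutes = 10.3013; 172 + 10.3013/60 = 172.1716883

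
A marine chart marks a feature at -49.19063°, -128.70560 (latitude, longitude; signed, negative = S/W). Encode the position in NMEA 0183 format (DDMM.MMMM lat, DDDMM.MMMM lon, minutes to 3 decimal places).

Latitude is negative → S; |value| = 49.190630
Lat: minutes = (49.190630 − 49) × 60 = 11.43780
Longitude is negative → W; |value| = 128.705600
Longitude: fractional part 0.705600 → 42.33600 minutes

4911.438,S / 12842.336,W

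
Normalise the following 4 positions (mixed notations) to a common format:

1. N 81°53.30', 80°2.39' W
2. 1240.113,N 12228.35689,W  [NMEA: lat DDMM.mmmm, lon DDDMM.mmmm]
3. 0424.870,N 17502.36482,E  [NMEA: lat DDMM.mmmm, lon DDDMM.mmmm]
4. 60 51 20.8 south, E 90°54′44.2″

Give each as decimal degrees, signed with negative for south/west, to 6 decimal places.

1. 81.888333, -80.039833
2. 12.668550, -122.472615
3. 4.414500, 175.039414
4. -60.855778, 90.912278

Point 1:
  Latitude: 53.3′ = 0.888333°; total 81.8883333
  N ⇒ keep positive
  Longitude: 2.39′ = 0.039833°; total 80.0398333
  W ⇒ negate
Point 2:
  Lat: degrees = first 2 digits = 12, minutes = 40.113; 12 + 40.113/60 = 12.6685500
  N ⇒ keep positive
  λ: degrees = first 3 digits = 122, minutes = 28.35689; 122 + 28.35689/60 = 122.4726148
  hemisphere W, so the sign is −
Point 3:
  Latitude: split at 2 digits → 04° and 24.87′; 4 + 24.87/60 = 4.4145000
  N → positive
  Lon: degrees = first 3 digits = 175, minutes = 2.36482; 175 + 2.36482/60 = 175.0394137
  E → positive
Point 4:
  φ: 60 + 51/60 + 20.8/3600 = 60.8557778
  S ⇒ negate
  Lon: 90 + 54/60 + 44.2/3600 = 90.9122778
  E → positive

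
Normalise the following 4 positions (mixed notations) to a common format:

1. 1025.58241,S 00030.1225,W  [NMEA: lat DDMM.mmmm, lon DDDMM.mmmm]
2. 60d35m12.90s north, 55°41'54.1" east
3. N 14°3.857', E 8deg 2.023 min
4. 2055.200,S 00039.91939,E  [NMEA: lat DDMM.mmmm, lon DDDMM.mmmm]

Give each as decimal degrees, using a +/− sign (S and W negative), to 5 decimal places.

Point 1:
  Latitude: split at 2 digits → 10° and 25.58241′; 10 + 25.58241/60 = 10.426374
  hemisphere S, so the sign is −
  Longitude: split at 3 digits → 000° and 30.1225′; 0 + 30.1225/60 = 0.502042
  W ⇒ negate
Point 2:
  φ: 35′ + 12.9″ = 35.21500′; 60 + 35.21500/60 = 60.586917
  N → positive
  λ: 55 + 41/60 + 54.1/3600 = 55.698361
  E ⇒ keep positive
Point 3:
  φ: 3.857′ = 0.064283°; total 14.064283
  N ⇒ keep positive
  Lon: 2.023′ = 0.033717°; total 8.033717
  E ⇒ keep positive
Point 4:
  φ: degrees = first 2 digits = 20, minutes = 55.2; 20 + 55.2/60 = 20.920000
  S → negative
  Longitude: split at 3 digits → 000° and 39.91939′; 0 + 39.91939/60 = 0.665323
  E → positive

1. -10.42637, -0.50204
2. 60.58692, 55.69836
3. 14.06428, 8.03372
4. -20.92000, 0.66532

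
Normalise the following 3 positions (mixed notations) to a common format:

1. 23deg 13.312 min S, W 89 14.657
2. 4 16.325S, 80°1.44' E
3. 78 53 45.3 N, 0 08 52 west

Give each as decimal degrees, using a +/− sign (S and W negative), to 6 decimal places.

1. -23.221867, -89.244283
2. -4.272083, 80.024000
3. 78.895917, -0.147778

Point 1:
  φ: 23 + 13.312/60 = 23.2218667
  S → negative
  Lon: 89 + 14.657/60 = 89.2442833
  hemisphere W, so the sign is −
Point 2:
  Latitude: 16.325′ = 0.272083°; total 4.2720833
  hemisphere S, so the sign is −
  Longitude: 80 + 1.44/60 = 80.0240000
  E → positive
Point 3:
  Lat: 53′ + 45.3″ = 53.75500′; 78 + 53.75500/60 = 78.8959167
  N ⇒ keep positive
  λ: 0 + 8/60 + 52/3600 = 0.1477778
  hemisphere W, so the sign is −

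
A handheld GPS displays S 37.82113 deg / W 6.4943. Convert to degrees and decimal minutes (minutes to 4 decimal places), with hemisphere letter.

Latitude: minutes = (37.821130 − 37) × 60 = 49.267800
Longitude: minutes = (6.494300 − 6) × 60 = 29.658000

37° 49.2678′ S, 6° 29.6580′ W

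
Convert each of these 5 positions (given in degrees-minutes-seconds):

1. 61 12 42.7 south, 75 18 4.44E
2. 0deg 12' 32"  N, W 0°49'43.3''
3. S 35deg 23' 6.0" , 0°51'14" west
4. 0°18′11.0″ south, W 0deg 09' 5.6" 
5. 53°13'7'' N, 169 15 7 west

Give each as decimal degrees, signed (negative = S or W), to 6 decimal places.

1. -61.211861, 75.301233
2. 0.208889, -0.828694
3. -35.385000, -0.853889
4. -0.303056, -0.151556
5. 53.218611, -169.251944

Point 1:
  φ: 61 + 12/60 + 42.7/3600 = 61.2118611
  hemisphere S, so the sign is −
  λ: 75 + 18/60 + 4.44/3600 = 75.3012333
  E → positive
Point 2:
  Lat: 0° + 12/60 + 32/3600 = 0 + 0.200000 + 0.008889 = 0.2088889
  N ⇒ keep positive
  Longitude: 49′ + 43.3″ = 49.72167′; 0 + 49.72167/60 = 0.8286944
  W ⇒ negate
Point 3:
  Lat: 35 + 23/60 + 6/3600 = 35.3850000
  hemisphere S, so the sign is −
  Lon: 51′ + 14″ = 51.23333′; 0 + 51.23333/60 = 0.8538889
  W → negative
Point 4:
  Latitude: 0° + 18/60 + 11/3600 = 0 + 0.300000 + 0.003056 = 0.3030556
  hemisphere S, so the sign is −
  Lon: 0 + 9/60 + 5.6/3600 = 0.1515556
  W ⇒ negate
Point 5:
  Lat: 53 + 13/60 + 7/3600 = 53.2186111
  N → positive
  Longitude: 15′ + 7″ = 15.11667′; 169 + 15.11667/60 = 169.2519444
  W ⇒ negate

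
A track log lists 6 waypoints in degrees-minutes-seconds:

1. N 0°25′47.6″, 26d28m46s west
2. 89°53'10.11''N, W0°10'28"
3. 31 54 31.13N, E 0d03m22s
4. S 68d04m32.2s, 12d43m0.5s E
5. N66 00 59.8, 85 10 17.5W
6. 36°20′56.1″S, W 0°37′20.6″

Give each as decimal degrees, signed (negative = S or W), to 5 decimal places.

1. 0.42989, -26.47944
2. 89.88614, -0.17444
3. 31.90865, 0.05611
4. -68.07561, 12.71681
5. 66.01661, -85.17153
6. -36.34892, -0.62239

Point 1:
  Latitude: 0 + 25/60 + 47.6/3600 = 0.429889
  N → positive
  Longitude: 28′ + 46″ = 28.76667′; 26 + 28.76667/60 = 26.479444
  W → negative
Point 2:
  Lat: 53′ + 10.11″ = 53.16850′; 89 + 53.16850/60 = 89.886142
  N → positive
  λ: 10′ + 28″ = 10.46667′; 0 + 10.46667/60 = 0.174444
  W → negative
Point 3:
  Lat: 54′ + 31.13″ = 54.51883′; 31 + 54.51883/60 = 31.908647
  N → positive
  λ: 0 + 3/60 + 22/3600 = 0.056111
  E → positive
Point 4:
  φ: 68° + 4/60 + 32.2/3600 = 68 + 0.066667 + 0.008944 = 68.075611
  hemisphere S, so the sign is −
  Longitude: 12° + 43/60 + 0.5/3600 = 12 + 0.716667 + 0.000139 = 12.716806
  E → positive
Point 5:
  Latitude: 66 + 0/60 + 59.8/3600 = 66.016611
  N ⇒ keep positive
  Longitude: 85° + 10/60 + 17.5/3600 = 85 + 0.166667 + 0.004861 = 85.171528
  W ⇒ negate
Point 6:
  Lat: 36° + 20/60 + 56.1/3600 = 36 + 0.333333 + 0.015583 = 36.348917
  S → negative
  Longitude: 0 + 37/60 + 20.6/3600 = 0.622389
  W → negative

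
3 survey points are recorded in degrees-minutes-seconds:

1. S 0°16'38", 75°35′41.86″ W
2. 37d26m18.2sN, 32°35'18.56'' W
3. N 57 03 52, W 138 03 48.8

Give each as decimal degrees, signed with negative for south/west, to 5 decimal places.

1. -0.27722, -75.59496
2. 37.43839, -32.58849
3. 57.06444, -138.06356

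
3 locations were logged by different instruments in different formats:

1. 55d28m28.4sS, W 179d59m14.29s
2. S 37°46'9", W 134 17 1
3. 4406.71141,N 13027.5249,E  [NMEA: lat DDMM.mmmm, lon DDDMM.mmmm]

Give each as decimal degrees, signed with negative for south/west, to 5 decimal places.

1. -55.47456, -179.98730
2. -37.76917, -134.28361
3. 44.11186, 130.45875

Point 1:
  Lat: 55 + 28/60 + 28.4/3600 = 55.474556
  hemisphere S, so the sign is −
  Lon: 59′ + 14.29″ = 59.23817′; 179 + 59.23817/60 = 179.987303
  hemisphere W, so the sign is −
Point 2:
  Lat: 46′ + 9″ = 46.15000′; 37 + 46.15000/60 = 37.769167
  S ⇒ negate
  Longitude: 134° + 17/60 + 1/3600 = 134 + 0.283333 + 0.000278 = 134.283611
  W ⇒ negate
Point 3:
  Lat: split at 2 digits → 44° and 6.71141′; 44 + 6.71141/60 = 44.111857
  N ⇒ keep positive
  Lon: degrees = first 3 digits = 130, minutes = 27.5249; 130 + 27.5249/60 = 130.458748
  E ⇒ keep positive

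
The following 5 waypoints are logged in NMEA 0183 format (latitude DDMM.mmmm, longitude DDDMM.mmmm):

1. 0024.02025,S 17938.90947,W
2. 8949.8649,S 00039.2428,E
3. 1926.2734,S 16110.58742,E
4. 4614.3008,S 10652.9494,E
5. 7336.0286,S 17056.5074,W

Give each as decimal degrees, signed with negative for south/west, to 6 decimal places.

Point 1:
  φ: degrees = first 2 digits = 0, minutes = 24.02025; 0 + 24.02025/60 = 0.4003375
  S ⇒ negate
  Longitude: degrees = first 3 digits = 179, minutes = 38.90947; 179 + 38.90947/60 = 179.6484912
  W → negative
Point 2:
  Latitude: degrees = first 2 digits = 89, minutes = 49.8649; 89 + 49.8649/60 = 89.8310817
  S ⇒ negate
  Longitude: split at 3 digits → 000° and 39.2428′; 0 + 39.2428/60 = 0.6540467
  E ⇒ keep positive
Point 3:
  Latitude: degrees = first 2 digits = 19, minutes = 26.2734; 19 + 26.2734/60 = 19.4378900
  S → negative
  Lon: degrees = first 3 digits = 161, minutes = 10.58742; 161 + 10.58742/60 = 161.1764570
  E ⇒ keep positive
Point 4:
  Latitude: split at 2 digits → 46° and 14.3008′; 46 + 14.3008/60 = 46.2383467
  S → negative
  λ: split at 3 digits → 106° and 52.9494′; 106 + 52.9494/60 = 106.8824900
  E ⇒ keep positive
Point 5:
  Latitude: degrees = first 2 digits = 73, minutes = 36.0286; 73 + 36.0286/60 = 73.6004767
  S ⇒ negate
  Longitude: degrees = first 3 digits = 170, minutes = 56.5074; 170 + 56.5074/60 = 170.9417900
  W ⇒ negate

1. -0.400338, -179.648491
2. -89.831082, 0.654047
3. -19.437890, 161.176457
4. -46.238347, 106.882490
5. -73.600477, -170.941790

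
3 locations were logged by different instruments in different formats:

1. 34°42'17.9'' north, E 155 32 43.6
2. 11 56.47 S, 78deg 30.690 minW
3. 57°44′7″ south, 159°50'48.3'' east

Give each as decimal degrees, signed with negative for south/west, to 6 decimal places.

1. 34.704972, 155.545444
2. -11.941167, -78.511500
3. -57.735278, 159.846750

Point 1:
  Latitude: 34 + 42/60 + 17.9/3600 = 34.7049722
  N ⇒ keep positive
  Lon: 155° + 32/60 + 43.6/3600 = 155 + 0.533333 + 0.012111 = 155.5454444
  E → positive
Point 2:
  Lat: 56.47′ = 0.941167°; total 11.9411667
  hemisphere S, so the sign is −
  λ: 30.69′ = 0.511500°; total 78.5115000
  W ⇒ negate
Point 3:
  φ: 57 + 44/60 + 7/3600 = 57.7352778
  S → negative
  Longitude: 50′ + 48.3″ = 50.80500′; 159 + 50.80500/60 = 159.8467500
  E → positive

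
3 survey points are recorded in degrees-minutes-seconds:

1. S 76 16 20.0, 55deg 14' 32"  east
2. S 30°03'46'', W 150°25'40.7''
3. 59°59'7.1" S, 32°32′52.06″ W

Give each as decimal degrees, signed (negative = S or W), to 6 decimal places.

1. -76.272222, 55.242222
2. -30.062778, -150.427972
3. -59.985306, -32.547794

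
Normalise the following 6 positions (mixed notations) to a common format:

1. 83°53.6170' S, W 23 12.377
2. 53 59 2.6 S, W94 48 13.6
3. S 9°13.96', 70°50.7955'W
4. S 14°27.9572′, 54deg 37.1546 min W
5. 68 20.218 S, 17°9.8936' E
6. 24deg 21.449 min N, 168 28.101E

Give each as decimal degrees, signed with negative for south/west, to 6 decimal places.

Point 1:
  Lat: 83 + 53.617/60 = 83.8936167
  S → negative
  Lon: 12.377′ = 0.206283°; total 23.2062833
  W ⇒ negate
Point 2:
  φ: 53 + 59/60 + 2.6/3600 = 53.9840556
  S → negative
  λ: 48′ + 13.6″ = 48.22667′; 94 + 48.22667/60 = 94.8037778
  W → negative
Point 3:
  Latitude: 13.96′ = 0.232667°; total 9.2326667
  hemisphere S, so the sign is −
  Lon: 70 + 50.7955/60 = 70.8465917
  hemisphere W, so the sign is −
Point 4:
  φ: 14 + 27.9572/60 = 14.4659533
  S → negative
  λ: 37.1546′ = 0.619243°; total 54.6192433
  W ⇒ negate
Point 5:
  Latitude: 20.218′ = 0.336967°; total 68.3369667
  S ⇒ negate
  Longitude: 9.8936′ = 0.164893°; total 17.1648933
  E ⇒ keep positive
Point 6:
  φ: 24 + 21.449/60 = 24.3574833
  N → positive
  λ: 28.101′ = 0.468350°; total 168.4683500
  E → positive

1. -83.893617, -23.206283
2. -53.984056, -94.803778
3. -9.232667, -70.846592
4. -14.465953, -54.619243
5. -68.336967, 17.164893
6. 24.357483, 168.468350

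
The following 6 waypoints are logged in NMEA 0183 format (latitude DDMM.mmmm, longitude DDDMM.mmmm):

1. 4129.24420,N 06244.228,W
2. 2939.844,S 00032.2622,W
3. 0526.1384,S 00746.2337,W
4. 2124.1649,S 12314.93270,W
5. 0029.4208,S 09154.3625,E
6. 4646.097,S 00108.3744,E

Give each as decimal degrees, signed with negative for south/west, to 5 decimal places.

1. 41.48740, -62.73713
2. -29.66407, -0.53770
3. -5.43564, -7.77056
4. -21.40275, -123.24888
5. -0.49035, 91.90604
6. -46.76828, 1.13957

Point 1:
  Lat: split at 2 digits → 41° and 29.2442′; 41 + 29.2442/60 = 41.487403
  N → positive
  λ: degrees = first 3 digits = 62, minutes = 44.228; 62 + 44.228/60 = 62.737133
  hemisphere W, so the sign is −
Point 2:
  Latitude: degrees = first 2 digits = 29, minutes = 39.844; 29 + 39.844/60 = 29.664067
  S → negative
  λ: degrees = first 3 digits = 0, minutes = 32.2622; 0 + 32.2622/60 = 0.537703
  W → negative
Point 3:
  Latitude: split at 2 digits → 05° and 26.1384′; 5 + 26.1384/60 = 5.435640
  S ⇒ negate
  Longitude: degrees = first 3 digits = 7, minutes = 46.2337; 7 + 46.2337/60 = 7.770562
  hemisphere W, so the sign is −
Point 4:
  Lat: degrees = first 2 digits = 21, minutes = 24.1649; 21 + 24.1649/60 = 21.402748
  hemisphere S, so the sign is −
  λ: degrees = first 3 digits = 123, minutes = 14.9327; 123 + 14.9327/60 = 123.248878
  W ⇒ negate
Point 5:
  φ: degrees = first 2 digits = 0, minutes = 29.4208; 0 + 29.4208/60 = 0.490347
  hemisphere S, so the sign is −
  Longitude: split at 3 digits → 091° and 54.3625′; 91 + 54.3625/60 = 91.906042
  E → positive
Point 6:
  Lat: degrees = first 2 digits = 46, minutes = 46.097; 46 + 46.097/60 = 46.768283
  hemisphere S, so the sign is −
  Lon: degrees = first 3 digits = 1, minutes = 8.3744; 1 + 8.3744/60 = 1.139573
  E → positive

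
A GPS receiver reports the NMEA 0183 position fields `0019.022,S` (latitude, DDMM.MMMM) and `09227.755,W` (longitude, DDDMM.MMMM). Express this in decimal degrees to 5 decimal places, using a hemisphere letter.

0.31703° S, 92.46258° W

φ: degrees = first 2 digits = 0, minutes = 19.022; 0 + 19.022/60 = 0.317033
λ: split at 3 digits → 092° and 27.755′; 92 + 27.755/60 = 92.462583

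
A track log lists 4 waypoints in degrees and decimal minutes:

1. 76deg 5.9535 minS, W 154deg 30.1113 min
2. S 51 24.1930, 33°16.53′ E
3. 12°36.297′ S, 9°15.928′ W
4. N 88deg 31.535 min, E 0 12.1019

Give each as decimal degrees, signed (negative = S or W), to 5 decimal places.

1. -76.09923, -154.50186
2. -51.40322, 33.27550
3. -12.60495, -9.26547
4. 88.52558, 0.20170

Point 1:
  Latitude: 76 + 5.9535/60 = 76.099225
  S → negative
  λ: 30.1113′ = 0.501855°; total 154.501855
  W ⇒ negate
Point 2:
  Latitude: 51 + 24.193/60 = 51.403217
  S ⇒ negate
  Longitude: 33 + 16.53/60 = 33.275500
  E → positive
Point 3:
  Lat: 36.297′ = 0.604950°; total 12.604950
  S ⇒ negate
  Longitude: 9 + 15.928/60 = 9.265467
  W → negative
Point 4:
  φ: 88 + 31.535/60 = 88.525583
  N → positive
  Longitude: 12.1019′ = 0.201698°; total 0.201698
  E ⇒ keep positive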